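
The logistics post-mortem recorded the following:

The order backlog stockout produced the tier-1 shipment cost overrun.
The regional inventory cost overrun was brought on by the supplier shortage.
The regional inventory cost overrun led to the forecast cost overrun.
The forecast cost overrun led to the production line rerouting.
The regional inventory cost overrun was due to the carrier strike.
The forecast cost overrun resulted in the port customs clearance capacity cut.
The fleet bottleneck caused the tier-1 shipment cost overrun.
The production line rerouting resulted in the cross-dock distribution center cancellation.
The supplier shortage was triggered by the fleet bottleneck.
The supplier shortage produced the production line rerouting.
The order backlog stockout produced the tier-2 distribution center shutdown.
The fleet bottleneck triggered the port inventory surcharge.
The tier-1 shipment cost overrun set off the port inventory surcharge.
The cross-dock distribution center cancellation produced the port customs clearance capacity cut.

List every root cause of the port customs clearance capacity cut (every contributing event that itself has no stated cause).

the carrier strike, the fleet bottleneck

Tracing upstream from the port customs clearance capacity cut: the port customs clearance capacity cut ← the forecast cost overrun ← the regional inventory cost overrun ← the supplier shortage ← the fleet bottleneck.
A separate upstream branch: the port customs clearance capacity cut ← the forecast cost overrun ← the regional inventory cost overrun ← the carrier strike.
Each of those chain origins has no stated cause.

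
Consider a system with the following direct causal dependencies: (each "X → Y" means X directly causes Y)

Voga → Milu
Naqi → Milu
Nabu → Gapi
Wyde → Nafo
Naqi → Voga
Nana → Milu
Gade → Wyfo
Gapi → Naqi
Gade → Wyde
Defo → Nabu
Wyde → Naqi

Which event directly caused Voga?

Naqi

Upstream contributors include Gade, Wyde, Defo, Nabu, Gapi, but only Naqi feeds directly into Voga.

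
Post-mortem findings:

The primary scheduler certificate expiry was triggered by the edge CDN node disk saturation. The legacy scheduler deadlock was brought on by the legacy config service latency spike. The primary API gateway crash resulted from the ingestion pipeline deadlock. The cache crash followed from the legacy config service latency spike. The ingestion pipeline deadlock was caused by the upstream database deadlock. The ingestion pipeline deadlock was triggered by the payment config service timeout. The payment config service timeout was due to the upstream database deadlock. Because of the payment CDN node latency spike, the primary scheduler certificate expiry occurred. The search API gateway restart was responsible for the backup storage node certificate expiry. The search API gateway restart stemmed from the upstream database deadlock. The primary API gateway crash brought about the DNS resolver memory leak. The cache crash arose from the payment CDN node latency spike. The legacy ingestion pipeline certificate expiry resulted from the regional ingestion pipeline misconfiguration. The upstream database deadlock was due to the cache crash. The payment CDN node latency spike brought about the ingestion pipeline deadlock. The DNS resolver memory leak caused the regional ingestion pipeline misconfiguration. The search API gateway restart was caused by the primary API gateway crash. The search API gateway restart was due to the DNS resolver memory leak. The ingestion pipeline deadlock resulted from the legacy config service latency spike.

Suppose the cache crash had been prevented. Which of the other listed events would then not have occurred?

Downstream of the cache crash: the upstream database deadlock, the payment config service timeout, the ingestion pipeline deadlock, the primary API gateway crash, the DNS resolver memory leak, the search API gateway restart, the backup storage node certificate expiry, the regional ingestion pipeline misconfiguration, the legacy ingestion pipeline certificate expiry.
Of those, still caused via another path: the ingestion pipeline deadlock, the primary API gateway crash, the DNS resolver memory leak, the search API gateway restart, the backup storage node certificate expiry, the regional ingestion pipeline misconfiguration, the legacy ingestion pipeline certificate expiry.
The remainder have no surviving cause.

the payment config service timeout, the upstream database deadlock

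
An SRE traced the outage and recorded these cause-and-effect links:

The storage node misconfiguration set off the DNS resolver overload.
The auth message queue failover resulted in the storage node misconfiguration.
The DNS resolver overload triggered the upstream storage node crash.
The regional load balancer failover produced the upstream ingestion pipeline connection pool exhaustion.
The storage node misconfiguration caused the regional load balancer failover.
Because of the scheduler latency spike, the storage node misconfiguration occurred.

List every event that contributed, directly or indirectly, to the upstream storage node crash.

the DNS resolver overload, the auth message queue failover, the scheduler latency spike, the storage node misconfiguration

Immediate cause of the upstream storage node crash: the DNS resolver overload.
Further upstream: the auth message queue failover, the storage node misconfiguration, the scheduler latency spike.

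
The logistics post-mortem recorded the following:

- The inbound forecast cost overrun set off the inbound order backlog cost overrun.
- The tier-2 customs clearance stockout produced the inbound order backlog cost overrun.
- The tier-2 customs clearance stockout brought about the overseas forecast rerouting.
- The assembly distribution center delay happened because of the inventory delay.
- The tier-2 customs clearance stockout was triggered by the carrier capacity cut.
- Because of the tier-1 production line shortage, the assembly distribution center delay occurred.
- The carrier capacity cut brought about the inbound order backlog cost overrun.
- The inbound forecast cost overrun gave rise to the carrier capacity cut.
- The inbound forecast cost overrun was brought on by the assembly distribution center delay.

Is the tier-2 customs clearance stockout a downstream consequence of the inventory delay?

Yes

There is a causal chain: the inventory delay → the assembly distribution center delay → the inbound forecast cost overrun → the carrier capacity cut → the tier-2 customs clearance stockout.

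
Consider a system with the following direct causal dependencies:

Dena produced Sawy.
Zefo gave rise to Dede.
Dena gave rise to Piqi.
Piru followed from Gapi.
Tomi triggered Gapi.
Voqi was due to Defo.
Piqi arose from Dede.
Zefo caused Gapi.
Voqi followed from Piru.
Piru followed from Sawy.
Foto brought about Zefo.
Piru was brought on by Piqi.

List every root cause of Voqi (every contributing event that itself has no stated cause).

Tracing upstream from Voqi: Voqi ← Piru ← Gapi ← Zefo ← Foto.
A separate upstream branch: Voqi ← Piru ← Gapi ← Tomi.
A separate upstream branch: Voqi ← Defo.
A separate upstream branch: Voqi ← Piru ← Sawy ← Dena.
Each of those chain origins has no stated cause.

Defo, Dena, Foto, Tomi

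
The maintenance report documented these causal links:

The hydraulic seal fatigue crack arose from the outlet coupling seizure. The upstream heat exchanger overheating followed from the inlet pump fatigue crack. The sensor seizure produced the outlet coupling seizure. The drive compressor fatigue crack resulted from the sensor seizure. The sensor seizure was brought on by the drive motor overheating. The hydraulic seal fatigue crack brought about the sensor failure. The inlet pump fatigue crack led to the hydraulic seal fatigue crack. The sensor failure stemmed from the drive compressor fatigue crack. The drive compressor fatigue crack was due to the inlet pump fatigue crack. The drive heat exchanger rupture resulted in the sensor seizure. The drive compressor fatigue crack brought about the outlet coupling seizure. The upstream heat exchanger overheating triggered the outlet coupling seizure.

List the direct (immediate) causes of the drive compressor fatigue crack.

the inlet pump fatigue crack, the sensor seizure

Upstream contributors include the drive heat exchanger rupture, the drive motor overheating, but only the inlet pump fatigue crack, the sensor seizure feed directly into the drive compressor fatigue crack.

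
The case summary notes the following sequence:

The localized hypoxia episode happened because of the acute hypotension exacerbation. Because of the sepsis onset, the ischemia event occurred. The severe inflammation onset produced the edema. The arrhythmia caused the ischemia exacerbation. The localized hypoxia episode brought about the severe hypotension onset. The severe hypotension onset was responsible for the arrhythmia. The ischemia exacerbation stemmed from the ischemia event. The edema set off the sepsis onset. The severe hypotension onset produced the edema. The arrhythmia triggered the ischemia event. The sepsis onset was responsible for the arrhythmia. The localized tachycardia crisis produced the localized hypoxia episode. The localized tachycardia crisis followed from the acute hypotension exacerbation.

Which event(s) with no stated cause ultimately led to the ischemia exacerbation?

Tracing upstream from the ischemia exacerbation: the ischemia exacerbation ← the arrhythmia ← the severe hypotension onset ← the localized hypoxia episode ← the acute hypotension exacerbation.
A separate upstream branch: the ischemia exacerbation ← the arrhythmia ← the sepsis onset ← the edema ← the severe inflammation onset.
Each of those chain origins has no stated cause.

the acute hypotension exacerbation, the severe inflammation onset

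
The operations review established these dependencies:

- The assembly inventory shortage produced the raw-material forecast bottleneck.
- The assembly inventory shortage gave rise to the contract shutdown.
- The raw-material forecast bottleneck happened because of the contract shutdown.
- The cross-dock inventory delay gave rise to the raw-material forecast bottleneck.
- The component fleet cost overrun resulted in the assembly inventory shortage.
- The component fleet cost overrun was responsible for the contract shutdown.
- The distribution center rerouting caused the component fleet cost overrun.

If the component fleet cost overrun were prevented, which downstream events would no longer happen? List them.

the assembly inventory shortage, the contract shutdown

Downstream of the component fleet cost overrun: the assembly inventory shortage, the contract shutdown, the raw-material forecast bottleneck.
Of those, still caused via another path: the raw-material forecast bottleneck.
The remainder have no surviving cause.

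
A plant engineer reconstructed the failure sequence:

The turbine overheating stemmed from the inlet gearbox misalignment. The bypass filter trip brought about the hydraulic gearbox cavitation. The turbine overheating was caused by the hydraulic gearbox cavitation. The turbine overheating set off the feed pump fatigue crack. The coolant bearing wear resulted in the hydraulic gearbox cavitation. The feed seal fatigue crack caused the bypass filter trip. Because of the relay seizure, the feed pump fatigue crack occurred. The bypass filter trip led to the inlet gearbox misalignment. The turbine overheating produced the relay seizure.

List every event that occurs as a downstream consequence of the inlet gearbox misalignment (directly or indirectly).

Direct effects: the turbine overheating.
2 steps out: the relay seizure, the feed pump fatigue crack.
Not reachable from it: the feed seal fatigue crack, the bypass filter trip, the hydraulic gearbox cavitation, the coolant bearing wear.

the feed pump fatigue crack, the relay seizure, the turbine overheating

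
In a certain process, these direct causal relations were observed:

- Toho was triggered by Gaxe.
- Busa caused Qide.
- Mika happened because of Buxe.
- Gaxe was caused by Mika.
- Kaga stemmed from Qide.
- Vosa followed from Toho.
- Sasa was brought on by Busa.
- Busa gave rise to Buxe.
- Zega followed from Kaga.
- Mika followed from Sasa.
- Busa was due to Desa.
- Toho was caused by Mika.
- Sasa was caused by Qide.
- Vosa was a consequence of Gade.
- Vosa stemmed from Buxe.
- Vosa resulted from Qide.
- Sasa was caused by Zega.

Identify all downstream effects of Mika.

Gaxe, Toho, Vosa

Direct effects: Gaxe, Toho.
2 steps out: Vosa.
Not reachable from it: Desa, Busa, Buxe, Qide, Kaga, Zega, Sasa, Gade.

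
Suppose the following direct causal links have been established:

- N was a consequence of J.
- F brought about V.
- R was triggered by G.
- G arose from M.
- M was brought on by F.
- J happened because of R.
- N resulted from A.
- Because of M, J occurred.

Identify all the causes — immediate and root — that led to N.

A, F, G, J, M, R

Immediate causes of N: J, A.
Further upstream: F, M, G, R.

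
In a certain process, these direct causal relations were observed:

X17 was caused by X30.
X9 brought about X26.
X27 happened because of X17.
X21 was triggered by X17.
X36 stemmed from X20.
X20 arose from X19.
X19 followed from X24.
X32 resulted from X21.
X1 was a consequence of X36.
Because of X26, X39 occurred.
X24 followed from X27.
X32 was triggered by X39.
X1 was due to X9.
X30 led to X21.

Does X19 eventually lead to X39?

X19 leads to X20, X36, X1; X39 is not among them.

No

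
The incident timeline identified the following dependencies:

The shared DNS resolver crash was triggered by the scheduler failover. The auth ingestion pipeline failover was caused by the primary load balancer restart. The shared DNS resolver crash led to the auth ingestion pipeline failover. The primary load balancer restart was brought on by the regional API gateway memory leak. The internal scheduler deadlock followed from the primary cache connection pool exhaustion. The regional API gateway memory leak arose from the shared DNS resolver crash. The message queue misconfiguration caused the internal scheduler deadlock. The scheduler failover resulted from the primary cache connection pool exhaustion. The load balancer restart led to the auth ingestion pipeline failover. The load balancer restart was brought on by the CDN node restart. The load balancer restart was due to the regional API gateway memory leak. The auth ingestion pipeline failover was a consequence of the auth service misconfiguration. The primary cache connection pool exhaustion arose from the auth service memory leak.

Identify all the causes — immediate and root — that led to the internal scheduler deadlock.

Immediate causes of the internal scheduler deadlock: the primary cache connection pool exhaustion, the message queue misconfiguration.
Further upstream: the auth service memory leak.

the auth service memory leak, the message queue misconfiguration, the primary cache connection pool exhaustion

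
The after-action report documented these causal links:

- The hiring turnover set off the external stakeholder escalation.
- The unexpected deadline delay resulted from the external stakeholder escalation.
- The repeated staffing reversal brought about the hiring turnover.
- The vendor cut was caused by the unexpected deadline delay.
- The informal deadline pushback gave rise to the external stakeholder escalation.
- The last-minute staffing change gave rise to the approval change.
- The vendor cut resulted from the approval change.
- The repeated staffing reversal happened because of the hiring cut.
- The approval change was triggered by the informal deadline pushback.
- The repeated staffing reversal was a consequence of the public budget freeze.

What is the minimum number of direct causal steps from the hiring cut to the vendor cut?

Shortest chain: the hiring cut → the repeated staffing reversal → the hiring turnover → the external stakeholder escalation → the unexpected deadline delay → the vendor cut.

5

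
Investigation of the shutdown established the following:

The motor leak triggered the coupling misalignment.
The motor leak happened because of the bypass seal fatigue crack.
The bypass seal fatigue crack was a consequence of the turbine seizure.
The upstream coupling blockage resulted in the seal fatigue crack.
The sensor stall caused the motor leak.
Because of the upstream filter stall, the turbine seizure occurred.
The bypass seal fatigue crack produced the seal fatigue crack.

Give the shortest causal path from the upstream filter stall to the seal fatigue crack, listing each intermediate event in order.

the upstream filter stall → the turbine seizure
the turbine seizure → the bypass seal fatigue crack
the bypass seal fatigue crack → the seal fatigue crack
Length: 3 steps.

the upstream filter stall → the turbine seizure → the bypass seal fatigue crack → the seal fatigue crack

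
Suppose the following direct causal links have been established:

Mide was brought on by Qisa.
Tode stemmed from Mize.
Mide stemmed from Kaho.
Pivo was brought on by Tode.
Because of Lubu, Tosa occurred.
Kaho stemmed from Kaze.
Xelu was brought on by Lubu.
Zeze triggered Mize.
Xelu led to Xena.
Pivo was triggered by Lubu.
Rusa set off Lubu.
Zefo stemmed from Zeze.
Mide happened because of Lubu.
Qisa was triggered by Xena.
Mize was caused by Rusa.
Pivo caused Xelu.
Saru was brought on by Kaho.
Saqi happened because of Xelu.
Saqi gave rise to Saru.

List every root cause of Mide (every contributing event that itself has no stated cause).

Kaze, Rusa, Zeze

Tracing upstream from Mide: Mide ← Qisa ← Xena ← Xelu ← Pivo ← Tode ← Mize ← Zeze.
A separate upstream branch: Mide ← Lubu ← Rusa.
A separate upstream branch: Mide ← Kaho ← Kaze.
Each of those chain origins has no stated cause.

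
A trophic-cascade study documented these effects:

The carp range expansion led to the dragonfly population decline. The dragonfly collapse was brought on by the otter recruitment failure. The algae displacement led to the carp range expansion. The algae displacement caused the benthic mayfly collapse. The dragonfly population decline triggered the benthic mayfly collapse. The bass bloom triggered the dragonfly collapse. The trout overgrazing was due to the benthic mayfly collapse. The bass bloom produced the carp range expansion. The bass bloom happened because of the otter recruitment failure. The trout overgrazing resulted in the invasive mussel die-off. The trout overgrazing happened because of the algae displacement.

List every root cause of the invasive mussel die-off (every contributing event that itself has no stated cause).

Tracing upstream from the invasive mussel die-off: the invasive mussel die-off ← the trout overgrazing ← the benthic mayfly collapse ← the dragonfly population decline ← the carp range expansion ← the bass bloom ← the otter recruitment failure.
A separate upstream branch: the invasive mussel die-off ← the trout overgrazing ← the algae displacement.
Each of those chain origins has no stated cause.

the algae displacement, the otter recruitment failure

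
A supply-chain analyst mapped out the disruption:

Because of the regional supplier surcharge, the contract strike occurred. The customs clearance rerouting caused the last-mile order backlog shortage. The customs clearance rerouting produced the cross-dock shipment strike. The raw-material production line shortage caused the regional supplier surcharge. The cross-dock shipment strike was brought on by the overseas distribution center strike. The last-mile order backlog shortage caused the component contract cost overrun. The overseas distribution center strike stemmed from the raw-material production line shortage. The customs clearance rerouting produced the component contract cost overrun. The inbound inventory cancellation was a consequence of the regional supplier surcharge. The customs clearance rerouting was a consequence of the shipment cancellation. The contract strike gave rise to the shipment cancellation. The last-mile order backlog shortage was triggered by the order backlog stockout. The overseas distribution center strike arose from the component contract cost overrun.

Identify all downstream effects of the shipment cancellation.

Direct effects: the customs clearance rerouting.
2 steps out: the last-mile order backlog shortage, the component contract cost overrun, the cross-dock shipment strike.
3 steps out: the overseas distribution center strike.
Not reachable from it: the raw-material production line shortage, the regional supplier surcharge, the inbound inventory cancellation, the contract strike, the order backlog stockout.

the component contract cost overrun, the cross-dock shipment strike, the customs clearance rerouting, the last-mile order backlog shortage, the overseas distribution center strike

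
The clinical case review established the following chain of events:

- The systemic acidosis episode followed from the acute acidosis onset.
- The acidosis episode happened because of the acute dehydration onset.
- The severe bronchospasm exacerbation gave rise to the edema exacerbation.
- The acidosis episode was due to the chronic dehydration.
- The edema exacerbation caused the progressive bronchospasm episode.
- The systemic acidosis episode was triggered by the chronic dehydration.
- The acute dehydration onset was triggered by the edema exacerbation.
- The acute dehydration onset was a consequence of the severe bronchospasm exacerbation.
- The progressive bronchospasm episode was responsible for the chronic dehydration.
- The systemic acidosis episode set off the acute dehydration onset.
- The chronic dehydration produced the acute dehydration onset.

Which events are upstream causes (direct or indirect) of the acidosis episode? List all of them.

the acute acidosis onset, the acute dehydration onset, the chronic dehydration, the edema exacerbation, the progressive bronchospasm episode, the severe bronchospasm exacerbation, the systemic acidosis episode

Immediate causes of the acidosis episode: the chronic dehydration, the acute dehydration onset.
Further upstream: the severe bronchospasm exacerbation, the edema exacerbation, the progressive bronchospasm episode, the systemic acidosis episode, the acute acidosis onset.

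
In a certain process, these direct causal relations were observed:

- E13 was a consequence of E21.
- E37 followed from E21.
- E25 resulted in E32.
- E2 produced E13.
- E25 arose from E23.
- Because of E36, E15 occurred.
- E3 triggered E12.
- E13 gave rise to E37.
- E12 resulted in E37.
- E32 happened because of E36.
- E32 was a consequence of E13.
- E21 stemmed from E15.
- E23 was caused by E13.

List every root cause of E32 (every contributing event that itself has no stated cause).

E2, E36

Tracing upstream from E32: E32 ← E36.
A separate upstream branch: E32 ← E13 ← E2.
Each of those chain origins has no stated cause.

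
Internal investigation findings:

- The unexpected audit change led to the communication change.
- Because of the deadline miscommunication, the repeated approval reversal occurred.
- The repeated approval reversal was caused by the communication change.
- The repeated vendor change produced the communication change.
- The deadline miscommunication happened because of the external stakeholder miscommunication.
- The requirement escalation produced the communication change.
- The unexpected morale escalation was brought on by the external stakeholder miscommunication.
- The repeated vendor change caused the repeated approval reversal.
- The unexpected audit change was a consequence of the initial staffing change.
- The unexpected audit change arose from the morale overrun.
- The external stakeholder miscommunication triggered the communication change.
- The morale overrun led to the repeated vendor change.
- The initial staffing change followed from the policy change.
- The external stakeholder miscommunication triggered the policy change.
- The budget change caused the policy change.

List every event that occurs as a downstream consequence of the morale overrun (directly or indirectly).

the communication change, the repeated approval reversal, the repeated vendor change, the unexpected audit change

Direct effects: the repeated vendor change, the unexpected audit change.
2 steps out: the communication change, the repeated approval reversal.
Not reachable from it: the external stakeholder miscommunication, the deadline miscommunication, the budget change, the policy change, the initial staffing change, the unexpected morale escalation, the requirement escalation.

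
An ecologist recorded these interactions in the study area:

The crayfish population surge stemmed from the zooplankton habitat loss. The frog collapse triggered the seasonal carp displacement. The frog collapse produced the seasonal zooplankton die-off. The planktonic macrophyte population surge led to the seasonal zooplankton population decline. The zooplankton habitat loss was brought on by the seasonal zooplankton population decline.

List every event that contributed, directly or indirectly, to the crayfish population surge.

Immediate cause of the crayfish population surge: the zooplankton habitat loss.
Further upstream: the planktonic macrophyte population surge, the seasonal zooplankton population decline.

the planktonic macrophyte population surge, the seasonal zooplankton population decline, the zooplankton habitat loss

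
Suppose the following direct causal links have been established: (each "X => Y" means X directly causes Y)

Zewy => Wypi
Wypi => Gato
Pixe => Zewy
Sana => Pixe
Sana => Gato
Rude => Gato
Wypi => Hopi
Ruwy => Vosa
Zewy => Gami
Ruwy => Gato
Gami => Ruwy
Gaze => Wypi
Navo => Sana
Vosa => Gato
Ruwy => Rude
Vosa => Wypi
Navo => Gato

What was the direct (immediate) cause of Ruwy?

Upstream contributors include Navo, Sana, Pixe, Zewy, but only Gami feeds directly into Ruwy.

Gami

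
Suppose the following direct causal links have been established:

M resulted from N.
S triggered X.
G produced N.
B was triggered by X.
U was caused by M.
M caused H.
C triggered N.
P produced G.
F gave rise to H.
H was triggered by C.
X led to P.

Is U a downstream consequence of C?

There is a causal chain: C → N → M → U.

Yes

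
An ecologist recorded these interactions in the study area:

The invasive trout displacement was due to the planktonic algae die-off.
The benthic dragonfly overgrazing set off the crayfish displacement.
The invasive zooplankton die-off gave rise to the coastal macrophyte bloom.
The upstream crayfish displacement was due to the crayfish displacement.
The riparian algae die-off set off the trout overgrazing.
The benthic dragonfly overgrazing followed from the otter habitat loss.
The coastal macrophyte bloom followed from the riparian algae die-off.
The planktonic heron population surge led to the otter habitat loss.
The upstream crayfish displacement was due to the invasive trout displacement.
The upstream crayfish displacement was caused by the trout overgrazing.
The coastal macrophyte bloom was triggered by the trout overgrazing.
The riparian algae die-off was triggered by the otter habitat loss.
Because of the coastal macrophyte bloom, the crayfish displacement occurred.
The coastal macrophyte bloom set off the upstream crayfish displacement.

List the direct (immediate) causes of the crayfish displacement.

Upstream contributors include the planktonic heron population surge, the otter habitat loss, the invasive zooplankton die-off, the riparian algae die-off, the trout overgrazing, but only the benthic dragonfly overgrazing, the coastal macrophyte bloom feed directly into the crayfish displacement.

the benthic dragonfly overgrazing, the coastal macrophyte bloom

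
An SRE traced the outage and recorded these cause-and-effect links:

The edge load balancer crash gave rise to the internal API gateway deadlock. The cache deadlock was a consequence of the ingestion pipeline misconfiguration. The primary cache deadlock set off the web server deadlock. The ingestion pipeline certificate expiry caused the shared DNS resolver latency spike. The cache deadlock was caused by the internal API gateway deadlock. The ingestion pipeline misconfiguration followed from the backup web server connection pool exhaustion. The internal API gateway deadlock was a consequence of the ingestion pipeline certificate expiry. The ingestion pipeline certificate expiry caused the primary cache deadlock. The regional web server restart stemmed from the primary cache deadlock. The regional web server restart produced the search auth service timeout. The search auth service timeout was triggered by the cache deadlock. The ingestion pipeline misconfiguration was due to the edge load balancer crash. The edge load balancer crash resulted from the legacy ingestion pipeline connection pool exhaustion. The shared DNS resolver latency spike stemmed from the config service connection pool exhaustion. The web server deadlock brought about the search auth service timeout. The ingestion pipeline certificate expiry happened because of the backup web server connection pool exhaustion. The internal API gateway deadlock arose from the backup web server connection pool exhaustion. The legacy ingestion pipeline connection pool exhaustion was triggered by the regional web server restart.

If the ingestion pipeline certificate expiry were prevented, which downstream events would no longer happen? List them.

the edge load balancer crash, the legacy ingestion pipeline connection pool exhaustion, the primary cache deadlock, the regional web server restart, the web server deadlock

Downstream of the ingestion pipeline certificate expiry: the primary cache deadlock, the regional web server restart, the shared DNS resolver latency spike, the legacy ingestion pipeline connection pool exhaustion, the edge load balancer crash, the ingestion pipeline misconfiguration, the internal API gateway deadlock, the web server deadlock, the cache deadlock, the search auth service timeout.
Of those, still caused via another path: the shared DNS resolver latency spike, the ingestion pipeline misconfiguration, the internal API gateway deadlock, the cache deadlock, the search auth service timeout.
The remainder have no surviving cause.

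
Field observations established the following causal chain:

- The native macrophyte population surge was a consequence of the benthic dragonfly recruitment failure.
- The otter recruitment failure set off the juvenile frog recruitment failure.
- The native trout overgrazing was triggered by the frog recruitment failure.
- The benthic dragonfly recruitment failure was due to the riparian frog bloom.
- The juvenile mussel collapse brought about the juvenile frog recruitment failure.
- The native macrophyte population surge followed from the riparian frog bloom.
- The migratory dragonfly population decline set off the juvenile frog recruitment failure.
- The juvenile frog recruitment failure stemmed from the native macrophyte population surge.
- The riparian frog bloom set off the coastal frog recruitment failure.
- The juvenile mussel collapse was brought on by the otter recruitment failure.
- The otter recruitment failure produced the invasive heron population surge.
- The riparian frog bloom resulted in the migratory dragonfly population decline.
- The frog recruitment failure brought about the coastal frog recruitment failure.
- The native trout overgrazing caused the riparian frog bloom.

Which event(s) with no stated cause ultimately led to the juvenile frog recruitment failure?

Tracing upstream from the juvenile frog recruitment failure: the juvenile frog recruitment failure ← the native macrophyte population surge ← the riparian frog bloom ← the native trout overgrazing ← the frog recruitment failure.
A separate upstream branch: the juvenile frog recruitment failure ← the otter recruitment failure.
Each of those chain origins has no stated cause.

the frog recruitment failure, the otter recruitment failure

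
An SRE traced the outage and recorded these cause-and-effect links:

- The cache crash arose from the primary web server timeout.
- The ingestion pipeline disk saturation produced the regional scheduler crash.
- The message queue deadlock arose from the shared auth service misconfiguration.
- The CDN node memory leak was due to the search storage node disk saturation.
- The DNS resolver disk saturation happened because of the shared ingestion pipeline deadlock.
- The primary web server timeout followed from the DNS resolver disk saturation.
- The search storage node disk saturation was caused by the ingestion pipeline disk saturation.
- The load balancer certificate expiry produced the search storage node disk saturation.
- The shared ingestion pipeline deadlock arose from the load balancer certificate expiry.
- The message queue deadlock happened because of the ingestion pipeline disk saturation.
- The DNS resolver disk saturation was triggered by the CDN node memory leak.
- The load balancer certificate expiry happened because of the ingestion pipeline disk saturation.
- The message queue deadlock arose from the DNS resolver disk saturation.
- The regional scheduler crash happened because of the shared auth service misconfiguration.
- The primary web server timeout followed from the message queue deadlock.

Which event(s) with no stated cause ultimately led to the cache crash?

Tracing upstream from the cache crash: the cache crash ← the primary web server timeout ← the message queue deadlock ← the ingestion pipeline disk saturation.
A separate upstream branch: the cache crash ← the primary web server timeout ← the message queue deadlock ← the shared auth service misconfiguration.
Each of those chain origins has no stated cause.

the ingestion pipeline disk saturation, the shared auth service misconfiguration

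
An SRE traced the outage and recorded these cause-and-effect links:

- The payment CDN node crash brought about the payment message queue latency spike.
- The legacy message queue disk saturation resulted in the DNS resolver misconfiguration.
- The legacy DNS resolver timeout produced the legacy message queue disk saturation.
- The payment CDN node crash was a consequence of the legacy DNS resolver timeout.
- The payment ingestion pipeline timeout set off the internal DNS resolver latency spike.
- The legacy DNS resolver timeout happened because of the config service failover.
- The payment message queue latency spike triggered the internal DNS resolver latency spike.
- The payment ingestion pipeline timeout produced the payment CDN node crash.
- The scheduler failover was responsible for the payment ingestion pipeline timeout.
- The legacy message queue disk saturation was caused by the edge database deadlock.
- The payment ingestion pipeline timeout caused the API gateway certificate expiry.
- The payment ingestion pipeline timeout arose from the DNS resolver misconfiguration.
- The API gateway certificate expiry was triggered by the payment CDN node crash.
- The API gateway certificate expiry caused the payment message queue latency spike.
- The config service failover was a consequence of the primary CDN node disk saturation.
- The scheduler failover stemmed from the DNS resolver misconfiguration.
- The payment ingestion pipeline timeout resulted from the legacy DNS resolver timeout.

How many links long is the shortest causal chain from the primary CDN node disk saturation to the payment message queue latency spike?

4

Shortest chain: the primary CDN node disk saturation → the config service failover → the legacy DNS resolver timeout → the payment CDN node crash → the payment message queue latency spike.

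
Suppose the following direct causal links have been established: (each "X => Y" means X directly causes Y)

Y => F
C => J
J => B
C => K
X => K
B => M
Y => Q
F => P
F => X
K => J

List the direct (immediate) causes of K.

Upstream contributors include Y, F, but only C, X feed directly into K.

C, X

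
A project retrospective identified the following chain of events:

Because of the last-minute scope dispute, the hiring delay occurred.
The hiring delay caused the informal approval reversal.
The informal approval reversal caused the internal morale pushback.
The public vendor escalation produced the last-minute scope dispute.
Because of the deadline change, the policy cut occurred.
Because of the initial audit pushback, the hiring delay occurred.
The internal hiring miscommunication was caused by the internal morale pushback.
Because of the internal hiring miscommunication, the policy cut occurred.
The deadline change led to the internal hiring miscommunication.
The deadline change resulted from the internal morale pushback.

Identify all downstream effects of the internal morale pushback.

the deadline change, the internal hiring miscommunication, the policy cut

Direct effects: the deadline change, the internal hiring miscommunication.
2 steps out: the policy cut.
Not reachable from it: the public vendor escalation, the last-minute scope dispute, the hiring delay, the informal approval reversal, the initial audit pushback.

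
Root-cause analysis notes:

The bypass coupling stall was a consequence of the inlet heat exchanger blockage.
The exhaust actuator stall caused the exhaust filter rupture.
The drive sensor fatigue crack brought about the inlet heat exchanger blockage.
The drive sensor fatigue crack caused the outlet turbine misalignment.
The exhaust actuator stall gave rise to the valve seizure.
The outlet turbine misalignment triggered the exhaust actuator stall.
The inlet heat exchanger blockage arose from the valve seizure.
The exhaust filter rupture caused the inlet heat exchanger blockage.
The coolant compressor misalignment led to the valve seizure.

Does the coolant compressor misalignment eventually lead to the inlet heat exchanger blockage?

Yes

There is a causal chain: the coolant compressor misalignment → the valve seizure → the inlet heat exchanger blockage.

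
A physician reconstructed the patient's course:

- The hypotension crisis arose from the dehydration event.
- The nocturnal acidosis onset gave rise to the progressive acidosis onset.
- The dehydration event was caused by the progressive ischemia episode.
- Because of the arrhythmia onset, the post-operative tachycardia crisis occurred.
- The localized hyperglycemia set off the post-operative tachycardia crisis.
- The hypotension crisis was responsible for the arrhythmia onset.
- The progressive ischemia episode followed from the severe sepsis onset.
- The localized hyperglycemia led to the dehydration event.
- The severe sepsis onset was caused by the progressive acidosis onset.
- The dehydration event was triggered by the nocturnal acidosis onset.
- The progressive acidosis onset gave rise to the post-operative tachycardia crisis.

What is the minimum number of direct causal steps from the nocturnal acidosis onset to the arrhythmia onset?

Shortest chain: the nocturnal acidosis onset → the dehydration event → the hypotension crisis → the arrhythmia onset.

3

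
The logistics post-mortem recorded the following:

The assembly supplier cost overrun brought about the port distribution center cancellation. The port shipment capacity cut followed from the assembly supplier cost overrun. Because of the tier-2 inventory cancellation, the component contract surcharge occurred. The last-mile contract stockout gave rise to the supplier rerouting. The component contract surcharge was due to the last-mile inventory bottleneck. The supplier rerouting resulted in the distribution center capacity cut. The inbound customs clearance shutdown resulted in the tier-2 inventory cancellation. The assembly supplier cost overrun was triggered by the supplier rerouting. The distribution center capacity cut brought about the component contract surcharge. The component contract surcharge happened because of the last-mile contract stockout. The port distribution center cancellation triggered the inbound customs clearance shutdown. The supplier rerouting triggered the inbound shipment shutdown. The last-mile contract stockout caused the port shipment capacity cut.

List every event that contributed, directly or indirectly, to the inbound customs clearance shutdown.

the assembly supplier cost overrun, the last-mile contract stockout, the port distribution center cancellation, the supplier rerouting

Immediate cause of the inbound customs clearance shutdown: the port distribution center cancellation.
Further upstream: the last-mile contract stockout, the supplier rerouting, the assembly supplier cost overrun.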